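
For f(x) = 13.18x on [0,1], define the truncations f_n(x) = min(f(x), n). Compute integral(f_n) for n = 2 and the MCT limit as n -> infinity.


f(x) = 13.18x on [0,1]; f_n(x) = min(13.18x, n). At n = 2:
Step 1: f(x) reaches 2 at x = 2/13.18 = 0.151745
Step 2: integral(f_2) = integral(13.18x, 0, 0.151745) + integral(2, 0.151745, 1)
       = 13.18*0.151745^2/2 + 2*(1 - 0.151745)
       = 0.151745 + 1.69651
       = 1.848255
Step 3: As n -> infinity, f_n increases to f, so by MCT integral(f_n) -> integral(f) = 13.18/2 = 6.59.
Convergence: integral(f_2) = 1.848255 -> 6.59 as n -> infinity


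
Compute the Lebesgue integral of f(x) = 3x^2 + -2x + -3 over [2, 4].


The Lebesgue integral of a Riemann-integrable function agrees with the Riemann integral.
Antiderivative F(x) = (3/3)x^3 + (-2/2)x^2 + -3x
F(4) = (3/3)*4^3 + (-2/2)*4^2 + -3*4
     = (3/3)*64 + (-2/2)*16 + -3*4
     = 64 + -16 + -12
     = 36
F(2) = -2
Integral = F(4) - F(2) = 36 - -2 = 38


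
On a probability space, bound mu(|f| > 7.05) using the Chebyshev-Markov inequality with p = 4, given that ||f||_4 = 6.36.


Chebyshev/Markov inequality: mu(|f| > eps) <= (||f||_p / eps)^p
Step 1: ||f||_4 / eps = 6.36 / 7.05 = 0.902128
Step 2: Raise to power p = 4:
  (0.902128)^4 = 0.662326
Step 3: Therefore mu(|f| > 7.05) <= 0.662326


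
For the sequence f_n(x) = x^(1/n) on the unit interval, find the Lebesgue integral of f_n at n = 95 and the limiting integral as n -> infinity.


At n = 95: f_95(x) = x^(1/95).
Step 1: integral(x^(1/95), 0, 1) = [x^(1/95+1) / (1/95+1)] from 0 to 1
     = 1 / (1/95 + 1) = 1 / ((95+1)/95) = 95/(95+1)
     = 95/96 = 0.989583
Step 2: As n -> infinity, f_n(x) = x^(1/n) -> 1 for x in (0,1], and f_n is increasing in n.
By MCT, lim_n integral(f_n) = integral(lim_n f_n) = integral(1, 0, 1) = 1.
Step 3: Verify convergence: 95/96 = 0.989583 -> 1


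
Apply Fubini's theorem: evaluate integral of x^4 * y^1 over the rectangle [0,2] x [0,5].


By Fubini's theorem, the double integral factors as a product of single integrals:
Step 1: integral_0^2 x^4 dx = [x^5/5] from 0 to 2
     = 2^5/5 = 6.4
Step 2: integral_0^5 y^1 dy = [y^2/2] from 0 to 5
     = 5^2/2 = 12.5
Step 3: Double integral = 6.4 * 12.5 = 80


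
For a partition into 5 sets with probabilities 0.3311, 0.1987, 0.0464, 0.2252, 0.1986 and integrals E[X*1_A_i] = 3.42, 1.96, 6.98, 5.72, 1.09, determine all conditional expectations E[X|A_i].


For each cell A_i: E[X|A_i] = E[X*1_A_i] / P(A_i)
Step 1: E[X|A_1] = 3.42 / 0.3311 = 10.329206
Step 2: E[X|A_2] = 1.96 / 0.1987 = 9.864117
Step 3: E[X|A_3] = 6.98 / 0.0464 = 150.431034
Step 4: E[X|A_4] = 5.72 / 0.2252 = 25.399645
Step 5: E[X|A_5] = 1.09 / 0.1986 = 5.488419
Verification: E[X] = sum E[X*1_A_i] = 3.42 + 1.96 + 6.98 + 5.72 + 1.09 = 19.17


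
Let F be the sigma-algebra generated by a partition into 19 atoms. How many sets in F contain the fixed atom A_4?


Each element of F is a union of some subset S of the 19 atoms.
The element contains A_4 iff A_4 is in S.
So we count subsets S of {A_1,...,A_19} with A_4 in S: choose freely among the other 18 atoms.
Count = 2^(19-1) = 2^18 = 262144.


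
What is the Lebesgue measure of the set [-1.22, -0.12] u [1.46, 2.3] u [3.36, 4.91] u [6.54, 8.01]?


For pairwise disjoint intervals, m(union) = sum of lengths.
= (-0.12 - -1.22) + (2.3 - 1.46) + (4.91 - 3.36) + (8.01 - 6.54)
= 1.1 + 0.84 + 1.55 + 1.47
= 4.96


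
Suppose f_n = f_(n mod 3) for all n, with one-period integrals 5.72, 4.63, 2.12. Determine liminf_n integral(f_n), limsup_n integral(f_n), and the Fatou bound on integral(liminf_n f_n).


The sequence (integral(f_n)) is periodic with period 3, repeating the values 5.72, 4.63, 2.12 indefinitely.
Step 1: For a periodic sequence, every tail (a_m, a_(m+1), ...) contains all 3 period values infinitely often.
Step 2: Hence inf of every tail = min of the period values = min(5.72, 4.63, 2.12) = 2.12.
        liminf_n integral(f_n) = sup over m of (inf of tail from m) = 2.12.
Step 3: Similarly sup of every tail = max of the period values = 5.72.
        limsup_n integral(f_n) = 5.72.
Step 4: Fatou's lemma: integral(liminf_n f_n) <= liminf_n integral(f_n) = 2.12.
        So the integral of the pointwise liminf is at most 2.12.


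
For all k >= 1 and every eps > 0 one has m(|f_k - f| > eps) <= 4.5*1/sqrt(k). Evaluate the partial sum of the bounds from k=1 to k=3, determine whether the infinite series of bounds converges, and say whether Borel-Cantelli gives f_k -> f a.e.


Step 1: List the terms 4.5*1/sqrt(k) for k = 1 to 3:
  k=1: 4.5
  k=2: 3.181981
  k=3: 2.598076
Step 2: Partial sum = 4.5 + 3.181981 + 2.598076
     = 10.280057
Step 3: The full series sum_(k>=1) 4.5*1/sqrt(k) diverges (p-series with p = 1/2 <= 1; a nonzero constant multiple of a divergent series diverges).
Step 4: The (first) Borel-Cantelli lemma requires a summable sequence of measures, so it does not apply here;
        from this bound alone no conclusion about a.e. convergence can be drawn (convergence in measure still
        gives an a.e.-convergent subsequence, but not a.e. convergence of the whole sequence).
Conclusion: series diverges; Borel-Cantelli is inconclusive about a.e. convergence of f_k.


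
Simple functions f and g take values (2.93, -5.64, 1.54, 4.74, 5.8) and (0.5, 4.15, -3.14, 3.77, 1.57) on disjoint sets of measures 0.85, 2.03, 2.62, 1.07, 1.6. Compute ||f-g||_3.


Step 1: Compute differences f_i - g_i:
  2.93 - 0.5 = 2.43
  -5.64 - 4.15 = -9.79
  1.54 - -3.14 = 4.68
  4.74 - 3.77 = 0.97
  5.8 - 1.57 = 4.23
Step 2: Compute |diff|^3 * measure for each set:
  |2.43|^3 * 0.85 = 14.348907 * 0.85 = 12.196571
  |-9.79|^3 * 2.03 = 938.313739 * 2.03 = 1904.77689
  |4.68|^3 * 2.62 = 102.503232 * 2.62 = 268.558468
  |0.97|^3 * 1.07 = 0.912673 * 1.07 = 0.97656
  |4.23|^3 * 1.6 = 75.686967 * 1.6 = 121.099147
Step 3: Sum = 2307.607636
Step 4: ||f-g||_3 = (2307.607636)^(1/3) = 13.214599


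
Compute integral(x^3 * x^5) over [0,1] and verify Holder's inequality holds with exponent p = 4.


Step 1: Exact integral of f*g = integral(x^8, 0, 1) = 1/9
     = 0.111111
Step 2: Holder bound with p=4, q=1.333333:
  ||f||_p = (integral x^12 dx)^(1/4) = (1/13)^(1/4) = 0.52664
  ||g||_q = (integral x^6.666667 dx)^(1/1.333333) = (1/7.666667)^(1/1.333333) = 0.217043
Step 3: Holder bound = ||f||_p * ||g||_q = 0.52664 * 0.217043 = 0.114303
Verification: 0.111111 <= 0.114303 (Holder holds)


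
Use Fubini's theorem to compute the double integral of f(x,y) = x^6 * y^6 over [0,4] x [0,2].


By Fubini's theorem, the double integral factors as a product of single integrals:
Step 1: integral_0^4 x^6 dx = [x^7/7] from 0 to 4
     = 4^7/7 = 2340.571429
Step 2: integral_0^2 y^6 dy = [y^7/7] from 0 to 2
     = 2^7/7 = 18.285714
Step 3: Double integral = 2340.571429 * 18.285714 = 42799.020408


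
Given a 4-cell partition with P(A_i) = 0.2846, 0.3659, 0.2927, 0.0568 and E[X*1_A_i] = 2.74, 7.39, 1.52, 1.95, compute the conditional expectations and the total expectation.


For each cell A_i: E[X|A_i] = E[X*1_A_i] / P(A_i)
Step 1: E[X|A_1] = 2.74 / 0.2846 = 9.627547
Step 2: E[X|A_2] = 7.39 / 0.3659 = 20.196775
Step 3: E[X|A_3] = 1.52 / 0.2927 = 5.19303
Step 4: E[X|A_4] = 1.95 / 0.0568 = 34.330986
Verification: E[X] = sum E[X*1_A_i] = 2.74 + 7.39 + 1.52 + 1.95 = 13.6


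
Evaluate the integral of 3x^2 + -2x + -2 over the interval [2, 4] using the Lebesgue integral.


The Lebesgue integral of a Riemann-integrable function agrees with the Riemann integral.
Antiderivative F(x) = (3/3)x^3 + (-2/2)x^2 + -2x
F(4) = (3/3)*4^3 + (-2/2)*4^2 + -2*4
     = (3/3)*64 + (-2/2)*16 + -2*4
     = 64 + -16 + -8
     = 40
F(2) = 0.0
Integral = F(4) - F(2) = 40 - 0.0 = 40


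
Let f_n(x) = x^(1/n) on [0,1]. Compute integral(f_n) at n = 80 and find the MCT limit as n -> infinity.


At n = 80: f_80(x) = x^(1/80).
Step 1: integral(x^(1/80), 0, 1) = [x^(1/80+1) / (1/80+1)] from 0 to 1
     = 1 / (1/80 + 1) = 1 / ((80+1)/80) = 80/(80+1)
     = 80/81 = 0.987654
Step 2: As n -> infinity, f_n(x) = x^(1/n) -> 1 for x in (0,1], and f_n is increasing in n.
By MCT, lim_n integral(f_n) = integral(lim_n f_n) = integral(1, 0, 1) = 1.
Step 3: Verify convergence: 80/81 = 0.987654 -> 1


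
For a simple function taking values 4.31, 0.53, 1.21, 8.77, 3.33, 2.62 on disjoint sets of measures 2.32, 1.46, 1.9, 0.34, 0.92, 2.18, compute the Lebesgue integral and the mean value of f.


Step 1: Integral = sum(value_i * measure_i)
= 4.31*2.32 + 0.53*1.46 + 1.21*1.9 + 8.77*0.34 + 3.33*0.92 + 2.62*2.18
= 9.9992 + 0.7738 + 2.299 + 2.9818 + 3.0636 + 5.7116
= 24.829
Step 2: Total measure of domain = 2.32 + 1.46 + 1.9 + 0.34 + 0.92 + 2.18 = 9.12
Step 3: Average value = 24.829 / 9.12 = 2.722478


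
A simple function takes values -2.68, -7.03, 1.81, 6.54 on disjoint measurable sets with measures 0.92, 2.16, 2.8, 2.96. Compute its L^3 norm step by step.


Step 1: Compute |f_i|^3 for each value:
  |-2.68|^3 = 19.248832
  |-7.03|^3 = 347.428927
  |1.81|^3 = 5.929741
  |6.54|^3 = 279.726264
Step 2: Multiply by measures and sum:
  19.248832 * 0.92 = 17.708925
  347.428927 * 2.16 = 750.446482
  5.929741 * 2.8 = 16.603275
  279.726264 * 2.96 = 827.989741
Sum = 17.708925 + 750.446482 + 16.603275 + 827.989741 = 1612.748424
Step 3: Take the p-th root:
||f||_3 = (1612.748424)^(1/3) = 11.727053


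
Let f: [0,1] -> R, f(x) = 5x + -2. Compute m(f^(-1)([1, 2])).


f^(-1)([1, 2]) = {x : 1 <= 5x + -2 <= 2}
Solving: (1 - -2)/5 <= x <= (2 - -2)/5
= [0.6, 0.8]
Intersecting with [0,1]: [0.6, 0.8]
Measure = 0.8 - 0.6 = 0.2


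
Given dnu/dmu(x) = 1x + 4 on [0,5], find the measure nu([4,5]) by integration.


nu(A) = integral_A (dnu/dmu) dmu = integral_4^5 (1x + 4) dx
Step 1: Antiderivative F(x) = (1/2)x^2 + 4x
Step 2: F(5) = (1/2)*5^2 + 4*5 = 12.5 + 20 = 32.5
Step 3: F(4) = (1/2)*4^2 + 4*4 = 8 + 16 = 24
Step 4: nu([4,5]) = F(5) - F(4) = 32.5 - 24 = 8.5


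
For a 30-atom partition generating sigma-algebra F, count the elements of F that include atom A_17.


Each element of F is a union of some subset S of the 30 atoms.
The element contains A_17 iff A_17 is in S.
So we count subsets S of {A_1,...,A_30} with A_17 in S: choose freely among the other 29 atoms.
Count = 2^(30-1) = 2^29 = 536870912.


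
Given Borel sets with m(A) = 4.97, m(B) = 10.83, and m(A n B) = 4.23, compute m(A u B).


By inclusion-exclusion: m(A u B) = m(A) + m(B) - m(A n B)
= 4.97 + 10.83 - 4.23
= 11.57


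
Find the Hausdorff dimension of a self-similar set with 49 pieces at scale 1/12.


For a self-similar set with N copies scaled by 1/r:
dim_H = log(N)/log(r) = log(49)/log(12)
= 3.89182/2.484907
= 1.566184


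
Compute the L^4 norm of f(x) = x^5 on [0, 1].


Step 1: ||f||_4 = (integral_0^1 |x^5|^4 dx)^(1/4)
     = (integral_0^1 x^20 dx)^(1/4)
Step 2: integral_0^1 x^20 dx = [x^21/(21)] from 0 to 1 = 1^21/21
     = 1/21 = 0.047619
Step 3: ||f||_4 = (0.047619)^(1/4) = 0.467138


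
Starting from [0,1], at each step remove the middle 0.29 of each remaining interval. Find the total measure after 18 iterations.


Step 1: At each step, fraction remaining = 1 - 0.29 = 0.71
Step 2: After 18 steps, measure = (0.71)^18
Result = 0.002102


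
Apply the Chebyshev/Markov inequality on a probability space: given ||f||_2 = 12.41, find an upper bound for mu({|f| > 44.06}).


Chebyshev/Markov inequality: mu(|f| > eps) <= (||f||_p / eps)^p
Step 1: ||f||_2 / eps = 12.41 / 44.06 = 0.281661
Step 2: Raise to power p = 2:
  (0.281661)^2 = 0.079333
Step 3: Therefore mu(|f| > 44.06) <= 0.079333


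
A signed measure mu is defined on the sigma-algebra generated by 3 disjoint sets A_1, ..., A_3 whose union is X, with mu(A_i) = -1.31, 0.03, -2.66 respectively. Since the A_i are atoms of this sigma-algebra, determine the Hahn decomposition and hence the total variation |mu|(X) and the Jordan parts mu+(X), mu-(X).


Step 1: Every measurable set is a union of atoms (the cells / points), so a Hahn decomposition is
  obtained by grouping atoms by sign: P = union of atoms with mu > 0, N = union of the remaining atoms.
  Atoms in P (indices): 2;  atoms in N (indices): 1, 3
  Positive values: 0.03
  Negative values: -1.31, -2.66
Step 2: mu+(X) = mu(P) = sum of positive atom values = 0.03
Step 3: mu-(X) = -mu(N) = sum of |negative atom values| = 3.97
Step 4: |mu|(X) = mu+(X) + mu-(X) = 0.03 + 3.97 = 4


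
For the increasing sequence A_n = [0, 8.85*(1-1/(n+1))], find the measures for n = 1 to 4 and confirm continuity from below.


By continuity of measure from below: if A_n increases to A, then m(A_n) -> m(A).
Here A = [0, 8.85], so m(A) = 8.85
Step 1: a_1 = 8.85*(1 - 1/2) = 4.425, m(A_1) = 4.425
Step 2: a_2 = 8.85*(1 - 1/3) = 5.9, m(A_2) = 5.9
Step 3: a_3 = 8.85*(1 - 1/4) = 6.6375, m(A_3) = 6.6375
Step 4: a_4 = 8.85*(1 - 1/5) = 7.08, m(A_4) = 7.08
Limit: m(A_n) -> m([0,8.85]) = 8.85


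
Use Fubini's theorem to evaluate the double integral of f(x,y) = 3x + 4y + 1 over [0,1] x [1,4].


By Fubini, integrate in x first, then y.
Step 1: Fix y, integrate over x in [0,1]:
  integral(3x + 4y + 1, x=0..1)
  = 3*(1^2 - 0^2)/2 + (4y + 1)*(1 - 0)
  = 1.5 + (4y + 1)*1
  = 1.5 + 4y + 1
  = 2.5 + 4y
Step 2: Integrate over y in [1,4]:
  integral(2.5 + 4y, y=1..4)
  = 2.5*3 + 4*(4^2 - 1^2)/2
  = 7.5 + 30
  = 37.5


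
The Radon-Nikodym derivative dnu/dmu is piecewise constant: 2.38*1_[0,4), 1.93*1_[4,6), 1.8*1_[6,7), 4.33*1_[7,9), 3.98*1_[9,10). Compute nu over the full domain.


Integrate each piece of the Radon-Nikodym derivative:
Step 1: integral_0^4 2.38 dx = 2.38*(4-0) = 2.38*4 = 9.52
Step 2: integral_4^6 1.93 dx = 1.93*(6-4) = 1.93*2 = 3.86
Step 3: integral_6^7 1.8 dx = 1.8*(7-6) = 1.8*1 = 1.8
Step 4: integral_7^9 4.33 dx = 4.33*(9-7) = 4.33*2 = 8.66
Step 5: integral_9^10 3.98 dx = 3.98*(10-9) = 3.98*1 = 3.98
Total: 9.52 + 3.86 + 1.8 + 8.66 + 3.98 = 27.82


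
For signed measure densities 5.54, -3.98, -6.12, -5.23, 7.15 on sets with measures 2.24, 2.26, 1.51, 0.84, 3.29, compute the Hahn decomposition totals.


Step 1: Compute signed measure on each set:
  Set 1: 5.54 * 2.24 = 12.4096
  Set 2: -3.98 * 2.26 = -8.9948
  Set 3: -6.12 * 1.51 = -9.2412
  Set 4: -5.23 * 0.84 = -4.3932
  Set 5: 7.15 * 3.29 = 23.5235
Step 2: Total signed measure = (12.4096) + (-8.9948) + (-9.2412) + (-4.3932) + (23.5235)
     = 13.3039
Step 3: Positive part mu+(X) = sum of positive contributions = 35.9331
Step 4: Negative part mu-(X) = |sum of negative contributions| = 22.6292


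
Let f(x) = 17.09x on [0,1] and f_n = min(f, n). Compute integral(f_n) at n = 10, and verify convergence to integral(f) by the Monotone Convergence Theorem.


f(x) = 17.09x on [0,1]; f_n(x) = min(17.09x, n). At n = 10:
Step 1: f(x) reaches 10 at x = 10/17.09 = 0.585138
Step 2: integral(f_10) = integral(17.09x, 0, 0.585138) + integral(10, 0.585138, 1)
       = 17.09*0.585138^2/2 + 10*(1 - 0.585138)
       = 2.925688 + 4.148625
       = 7.074312
Step 3: As n -> infinity, f_n increases to f, so by MCT integral(f_n) -> integral(f) = 17.09/2 = 8.545.
Convergence: integral(f_10) = 7.074312 -> 8.545 as n -> infinity


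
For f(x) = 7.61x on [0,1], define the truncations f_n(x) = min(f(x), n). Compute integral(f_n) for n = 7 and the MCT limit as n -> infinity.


f(x) = 7.61x on [0,1]; f_n(x) = min(7.61x, n). At n = 7:
Step 1: f(x) reaches 7 at x = 7/7.61 = 0.919842
Step 2: integral(f_7) = integral(7.61x, 0, 0.919842) + integral(7, 0.919842, 1)
       = 7.61*0.919842^2/2 + 7*(1 - 0.919842)
       = 3.219448 + 0.561104
       = 3.780552
Step 3: As n -> infinity, f_n increases to f, so by MCT integral(f_n) -> integral(f) = 7.61/2 = 3.805.
Convergence: integral(f_7) = 3.780552 -> 3.805 as n -> infinity


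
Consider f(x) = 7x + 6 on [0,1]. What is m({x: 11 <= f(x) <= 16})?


f^(-1)([11, 16]) = {x : 11 <= 7x + 6 <= 16}
Solving: (11 - 6)/7 <= x <= (16 - 6)/7
= [0.714286, 1.428571]
Intersecting with [0,1]: [0.714286, 1]
Measure = 1 - 0.714286 = 0.285714


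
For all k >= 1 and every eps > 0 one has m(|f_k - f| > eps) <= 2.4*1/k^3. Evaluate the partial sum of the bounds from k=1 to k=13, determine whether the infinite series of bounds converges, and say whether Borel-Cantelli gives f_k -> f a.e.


Step 1: List the terms 2.4*1/k^3 for k = 1 to 13:
  k=1: 2.4
  k=2: 0.3
  k=3: 0.088889
  k=4: 0.0375
  k=5: 0.0192
  k=6: 0.011111
  k=7: 0.006997
  k=8: 0.004687
  k=9: 0.003292
  k=10: 0.0024
  k=11: 0.001803
  k=12: 0.001389
  k=13: 0.001092
Step 2: Partial sum = 2.4 + 0.3 + 0.088889 + 0.0375 + 0.0192 + 0.011111 + 0.006997 + 0.004687 + 0.003292 + 0.0024 + 0.001803 + 0.001389 + 0.001092
     = 2.878361
Step 3: The full series sum_(k>=1) 2.4*1/k^3 converges (p-series with p = 3 > 1; a constant multiple of a convergent series converges).
Step 4: Fix eps > 0. Since sum_k m(|f_k - f| > eps) < infinity, the Borel-Cantelli lemma gives
        m(limsup_k {|f_k - f| > eps}) = 0, i.e. for a.e. x, |f_k(x) - f(x)| <= eps for all large k.
        Applying this with eps = 1/j for j = 1, 2, ... and intersecting the countably many full-measure sets,
        for a.e. x we get limsup_k |f_k(x) - f(x)| <= 1/j for every j, hence f_k -> f almost everywhere.
Conclusion: series converges; Borel-Cantelli yields f_k -> f a.e.


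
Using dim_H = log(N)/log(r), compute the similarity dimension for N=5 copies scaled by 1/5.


For a self-similar set with N copies scaled by 1/r:
dim_H = log(N)/log(r) = log(5)/log(5)
= 1.609438/1.609438
= 1


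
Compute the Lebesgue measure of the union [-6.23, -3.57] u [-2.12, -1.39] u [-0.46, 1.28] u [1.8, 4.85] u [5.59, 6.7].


For pairwise disjoint intervals, m(union) = sum of lengths.
= (-3.57 - -6.23) + (-1.39 - -2.12) + (1.28 - -0.46) + (4.85 - 1.8) + (6.7 - 5.59)
= 2.66 + 0.73 + 1.74 + 3.05 + 1.11
= 9.29


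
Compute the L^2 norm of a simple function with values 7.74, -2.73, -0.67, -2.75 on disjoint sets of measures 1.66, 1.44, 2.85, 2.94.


Step 1: Compute |f_i|^2 for each value:
  |7.74|^2 = 59.9076
  |-2.73|^2 = 7.4529
  |-0.67|^2 = 0.4489
  |-2.75|^2 = 7.5625
Step 2: Multiply by measures and sum:
  59.9076 * 1.66 = 99.446616
  7.4529 * 1.44 = 10.732176
  0.4489 * 2.85 = 1.279365
  7.5625 * 2.94 = 22.23375
Sum = 99.446616 + 10.732176 + 1.279365 + 22.23375 = 133.691907
Step 3: Take the p-th root:
||f||_2 = (133.691907)^(1/2) = 11.562522


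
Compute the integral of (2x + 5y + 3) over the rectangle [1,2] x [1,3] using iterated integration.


By Fubini, integrate in x first, then y.
Step 1: Fix y, integrate over x in [1,2]:
  integral(2x + 5y + 3, x=1..2)
  = 2*(2^2 - 1^2)/2 + (5y + 3)*(2 - 1)
  = 3 + (5y + 3)*1
  = 3 + 5y + 3
  = 6 + 5y
Step 2: Integrate over y in [1,3]:
  integral(6 + 5y, y=1..3)
  = 6*2 + 5*(3^2 - 1^2)/2
  = 12 + 20
  = 32


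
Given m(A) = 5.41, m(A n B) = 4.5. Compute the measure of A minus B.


m(A \ B) = m(A) - m(A n B)
= 5.41 - 4.5
= 0.91


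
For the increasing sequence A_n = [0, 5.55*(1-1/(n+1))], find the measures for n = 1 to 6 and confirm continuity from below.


By continuity of measure from below: if A_n increases to A, then m(A_n) -> m(A).
Here A = [0, 5.55], so m(A) = 5.55
Step 1: a_1 = 5.55*(1 - 1/2) = 2.775, m(A_1) = 2.775
Step 2: a_2 = 5.55*(1 - 1/3) = 3.7, m(A_2) = 3.7
Step 3: a_3 = 5.55*(1 - 1/4) = 4.1625, m(A_3) = 4.1625
Step 4: a_4 = 5.55*(1 - 1/5) = 4.44, m(A_4) = 4.44
Step 5: a_5 = 5.55*(1 - 1/6) = 4.625, m(A_5) = 4.625
Step 6: a_6 = 5.55*(1 - 1/7) = 4.7571, m(A_6) = 4.7571
Limit: m(A_n) -> m([0,5.55]) = 5.55


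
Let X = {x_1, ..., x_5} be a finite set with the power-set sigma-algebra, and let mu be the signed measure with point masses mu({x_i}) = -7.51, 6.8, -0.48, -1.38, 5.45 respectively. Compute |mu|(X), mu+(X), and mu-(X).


Step 1: Every measurable set is a union of atoms (the cells / points), so a Hahn decomposition is
  obtained by grouping atoms by sign: P = union of atoms with mu > 0, N = union of the remaining atoms.
  Atoms in P (indices): 2, 5;  atoms in N (indices): 1, 3, 4
  Positive values: 6.8, 5.45
  Negative values: -7.51, -0.48, -1.38
Step 2: mu+(X) = mu(P) = sum of positive atom values = 12.25
Step 3: mu-(X) = -mu(N) = sum of |negative atom values| = 9.37
Step 4: |mu|(X) = mu+(X) + mu-(X) = 12.25 + 9.37 = 21.62


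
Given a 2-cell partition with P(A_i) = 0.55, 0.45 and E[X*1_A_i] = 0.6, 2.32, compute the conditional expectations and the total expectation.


For each cell A_i: E[X|A_i] = E[X*1_A_i] / P(A_i)
Step 1: E[X|A_1] = 0.6 / 0.55 = 1.090909
Step 2: E[X|A_2] = 2.32 / 0.45 = 5.155556
Verification: E[X] = sum E[X*1_A_i] = 0.6 + 2.32 = 2.92


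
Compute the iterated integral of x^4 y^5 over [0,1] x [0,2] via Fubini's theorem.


By Fubini's theorem, the double integral factors as a product of single integrals:
Step 1: integral_0^1 x^4 dx = [x^5/5] from 0 to 1
     = 1^5/5 = 0.2
Step 2: integral_0^2 y^5 dy = [y^6/6] from 0 to 2
     = 2^6/6 = 10.666667
Step 3: Double integral = 0.2 * 10.666667 = 2.133333


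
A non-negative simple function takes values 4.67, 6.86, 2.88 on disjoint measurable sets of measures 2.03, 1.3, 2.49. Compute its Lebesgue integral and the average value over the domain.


Step 1: Integral = sum(value_i * measure_i)
= 4.67*2.03 + 6.86*1.3 + 2.88*2.49
= 9.4801 + 8.918 + 7.1712
= 25.5693
Step 2: Total measure of domain = 2.03 + 1.3 + 2.49 = 5.82
Step 3: Average value = 25.5693 / 5.82 = 4.393351


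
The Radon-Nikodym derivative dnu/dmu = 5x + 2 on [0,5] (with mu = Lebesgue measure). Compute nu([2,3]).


nu(A) = integral_A (dnu/dmu) dmu = integral_2^3 (5x + 2) dx
Step 1: Antiderivative F(x) = (5/2)x^2 + 2x
Step 2: F(3) = (5/2)*3^2 + 2*3 = 22.5 + 6 = 28.5
Step 3: F(2) = (5/2)*2^2 + 2*2 = 10 + 4 = 14
Step 4: nu([2,3]) = F(3) - F(2) = 28.5 - 14 = 14.5


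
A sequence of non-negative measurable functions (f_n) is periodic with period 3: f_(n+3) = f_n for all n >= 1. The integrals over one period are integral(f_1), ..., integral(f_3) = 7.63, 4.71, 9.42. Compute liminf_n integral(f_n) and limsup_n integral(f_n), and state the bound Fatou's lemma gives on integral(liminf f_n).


The sequence (integral(f_n)) is periodic with period 3, repeating the values 7.63, 4.71, 9.42 indefinitely.
Step 1: For a periodic sequence, every tail (a_m, a_(m+1), ...) contains all 3 period values infinitely often.
Step 2: Hence inf of every tail = min of the period values = min(7.63, 4.71, 9.42) = 4.71.
        liminf_n integral(f_n) = sup over m of (inf of tail from m) = 4.71.
Step 3: Similarly sup of every tail = max of the period values = 9.42.
        limsup_n integral(f_n) = 9.42.
Step 4: Fatou's lemma: integral(liminf_n f_n) <= liminf_n integral(f_n) = 4.71.
        So the integral of the pointwise liminf is at most 4.71.


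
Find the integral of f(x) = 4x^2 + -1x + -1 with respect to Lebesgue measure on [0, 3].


The Lebesgue integral of a Riemann-integrable function agrees with the Riemann integral.
Antiderivative F(x) = (4/3)x^3 + (-1/2)x^2 + -1x
F(3) = (4/3)*3^3 + (-1/2)*3^2 + -1*3
     = (4/3)*27 + (-1/2)*9 + -1*3
     = 36 + -4.5 + -3
     = 28.5
F(0) = 0.0
Integral = F(3) - F(0) = 28.5 - 0.0 = 28.5


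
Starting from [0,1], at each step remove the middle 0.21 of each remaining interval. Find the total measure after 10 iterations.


Step 1: At each step, fraction remaining = 1 - 0.21 = 0.79
Step 2: After 10 steps, measure = (0.79)^10
Result = 0.094683


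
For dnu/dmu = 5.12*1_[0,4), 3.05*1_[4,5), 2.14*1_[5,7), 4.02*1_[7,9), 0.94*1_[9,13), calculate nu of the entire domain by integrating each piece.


Integrate each piece of the Radon-Nikodym derivative:
Step 1: integral_0^4 5.12 dx = 5.12*(4-0) = 5.12*4 = 20.48
Step 2: integral_4^5 3.05 dx = 3.05*(5-4) = 3.05*1 = 3.05
Step 3: integral_5^7 2.14 dx = 2.14*(7-5) = 2.14*2 = 4.28
Step 4: integral_7^9 4.02 dx = 4.02*(9-7) = 4.02*2 = 8.04
Step 5: integral_9^13 0.94 dx = 0.94*(13-9) = 0.94*4 = 3.76
Total: 20.48 + 3.05 + 4.28 + 8.04 + 3.76 = 39.61


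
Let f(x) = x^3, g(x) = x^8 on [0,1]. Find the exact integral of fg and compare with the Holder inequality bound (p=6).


Step 1: Exact integral of f*g = integral(x^11, 0, 1) = 1/12
     = 0.083333
Step 2: Holder bound with p=6, q=1.2:
  ||f||_p = (integral x^18 dx)^(1/6) = (1/19)^(1/6) = 0.612173
  ||g||_q = (integral x^9.6 dx)^(1/1.2) = (1/10.6)^(1/1.2) = 0.139823
Step 3: Holder bound = ||f||_p * ||g||_q = 0.612173 * 0.139823 = 0.085596
Verification: 0.083333 <= 0.085596 (Holder holds)


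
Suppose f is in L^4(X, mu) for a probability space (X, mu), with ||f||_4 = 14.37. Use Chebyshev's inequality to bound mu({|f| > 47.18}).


Chebyshev/Markov inequality: mu(|f| > eps) <= (||f||_p / eps)^p
Step 1: ||f||_4 / eps = 14.37 / 47.18 = 0.304578
Step 2: Raise to power p = 4:
  (0.304578)^4 = 0.008606
Step 3: Therefore mu(|f| > 47.18) <= 0.008606


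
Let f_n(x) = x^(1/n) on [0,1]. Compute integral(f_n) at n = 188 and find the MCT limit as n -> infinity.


At n = 188: f_188(x) = x^(1/188).
Step 1: integral(x^(1/188), 0, 1) = [x^(1/188+1) / (1/188+1)] from 0 to 1
     = 1 / (1/188 + 1) = 1 / ((188+1)/188) = 188/(188+1)
     = 188/189 = 0.994709
Step 2: As n -> infinity, f_n(x) = x^(1/n) -> 1 for x in (0,1], and f_n is increasing in n.
By MCT, lim_n integral(f_n) = integral(lim_n f_n) = integral(1, 0, 1) = 1.
Step 3: Verify convergence: 188/189 = 0.994709 -> 1


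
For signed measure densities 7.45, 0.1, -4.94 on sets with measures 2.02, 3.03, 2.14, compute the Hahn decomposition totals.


Step 1: Compute signed measure on each set:
  Set 1: 7.45 * 2.02 = 15.049
  Set 2: 0.1 * 3.03 = 0.303
  Set 3: -4.94 * 2.14 = -10.5716
Step 2: Total signed measure = (15.049) + (0.303) + (-10.5716)
     = 4.7804
Step 3: Positive part mu+(X) = sum of positive contributions = 15.352
Step 4: Negative part mu-(X) = |sum of negative contributions| = 10.5716


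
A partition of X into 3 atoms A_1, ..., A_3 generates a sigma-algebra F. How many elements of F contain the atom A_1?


Each element of F is a union of some subset S of the 3 atoms.
The element contains A_1 iff A_1 is in S.
So we count subsets S of {A_1,...,A_3} with A_1 in S: choose freely among the other 2 atoms.
Count = 2^(3-1) = 2^2 = 4.


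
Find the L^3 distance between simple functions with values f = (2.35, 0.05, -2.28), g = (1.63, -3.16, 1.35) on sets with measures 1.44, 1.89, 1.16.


Step 1: Compute differences f_i - g_i:
  2.35 - 1.63 = 0.72
  0.05 - -3.16 = 3.21
  -2.28 - 1.35 = -3.63
Step 2: Compute |diff|^3 * measure for each set:
  |0.72|^3 * 1.44 = 0.373248 * 1.44 = 0.537477
  |3.21|^3 * 1.89 = 33.076161 * 1.89 = 62.513944
  |-3.63|^3 * 1.16 = 47.832147 * 1.16 = 55.485291
Step 3: Sum = 118.536712
Step 4: ||f-g||_3 = (118.536712)^(1/3) = 4.912293


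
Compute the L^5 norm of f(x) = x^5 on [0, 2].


Step 1: ||f||_5 = (integral_0^2 |x^5|^5 dx)^(1/5)
     = (integral_0^2 x^25 dx)^(1/5)
Step 2: integral_0^2 x^25 dx = [x^26/(26)] from 0 to 2 = 2^26/26
     = 67108864/26 = 2.581110e+06
Step 3: ||f||_5 = (2.581110e+06)^(1/5) = 19.158491


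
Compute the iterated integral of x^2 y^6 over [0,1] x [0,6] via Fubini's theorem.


By Fubini's theorem, the double integral factors as a product of single integrals:
Step 1: integral_0^1 x^2 dx = [x^3/3] from 0 to 1
     = 1^3/3 = 0.333333
Step 2: integral_0^6 y^6 dy = [y^7/7] from 0 to 6
     = 6^7/7 = 39990.857143
Step 3: Double integral = 0.333333 * 39990.857143 = 13330.285714


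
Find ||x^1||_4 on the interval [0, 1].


Step 1: ||f||_4 = (integral_0^1 |x^1|^4 dx)^(1/4)
     = (integral_0^1 x^4 dx)^(1/4)
Step 2: integral_0^1 x^4 dx = [x^5/(5)] from 0 to 1 = 1^5/5
     = 1/5 = 0.2
Step 3: ||f||_4 = (0.2)^(1/4) = 0.66874


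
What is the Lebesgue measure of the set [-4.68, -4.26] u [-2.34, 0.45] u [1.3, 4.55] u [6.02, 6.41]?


For pairwise disjoint intervals, m(union) = sum of lengths.
= (-4.26 - -4.68) + (0.45 - -2.34) + (4.55 - 1.3) + (6.41 - 6.02)
= 0.42 + 2.79 + 3.25 + 0.39
= 6.85


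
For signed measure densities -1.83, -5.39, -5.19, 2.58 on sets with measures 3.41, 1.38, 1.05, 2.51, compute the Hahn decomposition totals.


Step 1: Compute signed measure on each set:
  Set 1: -1.83 * 3.41 = -6.2403
  Set 2: -5.39 * 1.38 = -7.4382
  Set 3: -5.19 * 1.05 = -5.4495
  Set 4: 2.58 * 2.51 = 6.4758
Step 2: Total signed measure = (-6.2403) + (-7.4382) + (-5.4495) + (6.4758)
     = -12.6522
Step 3: Positive part mu+(X) = sum of positive contributions = 6.4758
Step 4: Negative part mu-(X) = |sum of negative contributions| = 19.128


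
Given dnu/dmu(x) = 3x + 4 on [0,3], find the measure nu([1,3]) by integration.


nu(A) = integral_A (dnu/dmu) dmu = integral_1^3 (3x + 4) dx
Step 1: Antiderivative F(x) = (3/2)x^2 + 4x
Step 2: F(3) = (3/2)*3^2 + 4*3 = 13.5 + 12 = 25.5
Step 3: F(1) = (3/2)*1^2 + 4*1 = 1.5 + 4 = 5.5
Step 4: nu([1,3]) = F(3) - F(1) = 25.5 - 5.5 = 20


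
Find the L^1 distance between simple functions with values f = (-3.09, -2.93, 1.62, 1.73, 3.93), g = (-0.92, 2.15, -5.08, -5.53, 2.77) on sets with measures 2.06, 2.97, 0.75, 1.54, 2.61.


Step 1: Compute differences f_i - g_i:
  -3.09 - -0.92 = -2.17
  -2.93 - 2.15 = -5.08
  1.62 - -5.08 = 6.7
  1.73 - -5.53 = 7.26
  3.93 - 2.77 = 1.16
Step 2: Compute |diff|^1 * measure for each set:
  |-2.17|^1 * 2.06 = 2.17 * 2.06 = 4.4702
  |-5.08|^1 * 2.97 = 5.08 * 2.97 = 15.0876
  |6.7|^1 * 0.75 = 6.7 * 0.75 = 5.025
  |7.26|^1 * 1.54 = 7.26 * 1.54 = 11.1804
  |1.16|^1 * 2.61 = 1.16 * 2.61 = 3.0276
Step 3: Sum = 38.7908
Step 4: ||f-g||_1 = (38.7908)^(1/1) = 38.7908


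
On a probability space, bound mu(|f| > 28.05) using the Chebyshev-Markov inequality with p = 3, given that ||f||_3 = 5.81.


Chebyshev/Markov inequality: mu(|f| > eps) <= (||f||_p / eps)^p
Step 1: ||f||_3 / eps = 5.81 / 28.05 = 0.20713
Step 2: Raise to power p = 3:
  (0.20713)^3 = 0.008886
Step 3: Therefore mu(|f| > 28.05) <= 0.008886


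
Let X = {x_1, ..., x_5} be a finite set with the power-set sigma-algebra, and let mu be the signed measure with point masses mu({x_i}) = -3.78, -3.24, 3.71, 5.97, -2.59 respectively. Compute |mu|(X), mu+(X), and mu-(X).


Step 1: Every measurable set is a union of atoms (the cells / points), so a Hahn decomposition is
  obtained by grouping atoms by sign: P = union of atoms with mu > 0, N = union of the remaining atoms.
  Atoms in P (indices): 3, 4;  atoms in N (indices): 1, 2, 5
  Positive values: 3.71, 5.97
  Negative values: -3.78, -3.24, -2.59
Step 2: mu+(X) = mu(P) = sum of positive atom values = 9.68
Step 3: mu-(X) = -mu(N) = sum of |negative atom values| = 9.61
Step 4: |mu|(X) = mu+(X) + mu-(X) = 9.68 + 9.61 = 19.29


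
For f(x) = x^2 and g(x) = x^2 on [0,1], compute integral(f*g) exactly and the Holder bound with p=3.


Step 1: Exact integral of f*g = integral(x^4, 0, 1) = 1/5
     = 0.2
Step 2: Holder bound with p=3, q=1.5:
  ||f||_p = (integral x^6 dx)^(1/3) = (1/7)^(1/3) = 0.522758
  ||g||_q = (integral x^3 dx)^(1/1.5) = (1/4)^(1/1.5) = 0.39685
Step 3: Holder bound = ||f||_p * ||g||_q = 0.522758 * 0.39685 = 0.207457
Verification: 0.2 <= 0.207457 (Holder holds)


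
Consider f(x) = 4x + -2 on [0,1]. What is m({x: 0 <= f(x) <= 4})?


f^(-1)([0, 4]) = {x : 0 <= 4x + -2 <= 4}
Solving: (0 - -2)/4 <= x <= (4 - -2)/4
= [0.5, 1.5]
Intersecting with [0,1]: [0.5, 1]
Measure = 1 - 0.5 = 0.5


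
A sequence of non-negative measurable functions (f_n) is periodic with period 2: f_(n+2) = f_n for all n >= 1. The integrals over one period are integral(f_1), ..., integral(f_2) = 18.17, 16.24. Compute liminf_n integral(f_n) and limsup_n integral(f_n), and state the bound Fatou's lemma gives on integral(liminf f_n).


The sequence (integral(f_n)) is periodic with period 2, repeating the values 18.17, 16.24 indefinitely.
Step 1: For a periodic sequence, every tail (a_m, a_(m+1), ...) contains all 2 period values infinitely often.
Step 2: Hence inf of every tail = min of the period values = min(18.17, 16.24) = 16.24.
        liminf_n integral(f_n) = sup over m of (inf of tail from m) = 16.24.
Step 3: Similarly sup of every tail = max of the period values = 18.17.
        limsup_n integral(f_n) = 18.17.
Step 4: Fatou's lemma: integral(liminf_n f_n) <= liminf_n integral(f_n) = 16.24.
        So the integral of the pointwise liminf is at most 16.24.


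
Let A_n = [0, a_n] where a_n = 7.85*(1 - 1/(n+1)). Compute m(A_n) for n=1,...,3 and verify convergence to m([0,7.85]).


By continuity of measure from below: if A_n increases to A, then m(A_n) -> m(A).
Here A = [0, 7.85], so m(A) = 7.85
Step 1: a_1 = 7.85*(1 - 1/2) = 3.925, m(A_1) = 3.925
Step 2: a_2 = 7.85*(1 - 1/3) = 5.2333, m(A_2) = 5.2333
Step 3: a_3 = 7.85*(1 - 1/4) = 5.8875, m(A_3) = 5.8875
Limit: m(A_n) -> m([0,7.85]) = 7.85


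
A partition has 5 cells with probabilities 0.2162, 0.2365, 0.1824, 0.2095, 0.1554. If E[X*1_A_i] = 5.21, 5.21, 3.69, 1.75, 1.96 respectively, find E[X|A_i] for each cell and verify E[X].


For each cell A_i: E[X|A_i] = E[X*1_A_i] / P(A_i)
Step 1: E[X|A_1] = 5.21 / 0.2162 = 24.098057
Step 2: E[X|A_2] = 5.21 / 0.2365 = 22.029598
Step 3: E[X|A_3] = 3.69 / 0.1824 = 20.230263
Step 4: E[X|A_4] = 1.75 / 0.2095 = 8.353222
Step 5: E[X|A_5] = 1.96 / 0.1554 = 12.612613
Verification: E[X] = sum E[X*1_A_i] = 5.21 + 5.21 + 3.69 + 1.75 + 1.96 = 17.82


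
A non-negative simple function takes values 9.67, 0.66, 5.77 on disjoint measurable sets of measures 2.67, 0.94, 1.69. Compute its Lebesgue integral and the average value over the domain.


Step 1: Integral = sum(value_i * measure_i)
= 9.67*2.67 + 0.66*0.94 + 5.77*1.69
= 25.8189 + 0.6204 + 9.7513
= 36.1906
Step 2: Total measure of domain = 2.67 + 0.94 + 1.69 = 5.3
Step 3: Average value = 36.1906 / 5.3 = 6.828415


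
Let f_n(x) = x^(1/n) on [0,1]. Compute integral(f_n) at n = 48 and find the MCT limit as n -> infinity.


At n = 48: f_48(x) = x^(1/48).
Step 1: integral(x^(1/48), 0, 1) = [x^(1/48+1) / (1/48+1)] from 0 to 1
     = 1 / (1/48 + 1) = 1 / ((48+1)/48) = 48/(48+1)
     = 48/49 = 0.979592
Step 2: As n -> infinity, f_n(x) = x^(1/n) -> 1 for x in (0,1], and f_n is increasing in n.
By MCT, lim_n integral(f_n) = integral(lim_n f_n) = integral(1, 0, 1) = 1.
Step 3: Verify convergence: 48/49 = 0.979592 -> 1


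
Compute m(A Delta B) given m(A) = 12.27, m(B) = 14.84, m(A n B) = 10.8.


m(A Delta B) = m(A) + m(B) - 2*m(A n B)
= 12.27 + 14.84 - 2*10.8
= 12.27 + 14.84 - 21.6
= 5.51


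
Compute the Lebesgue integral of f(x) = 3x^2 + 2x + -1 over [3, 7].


The Lebesgue integral of a Riemann-integrable function agrees with the Riemann integral.
Antiderivative F(x) = (3/3)x^3 + (2/2)x^2 + -1x
F(7) = (3/3)*7^3 + (2/2)*7^2 + -1*7
     = (3/3)*343 + (2/2)*49 + -1*7
     = 343 + 49 + -7
     = 385
F(3) = 33
Integral = F(7) - F(3) = 385 - 33 = 352


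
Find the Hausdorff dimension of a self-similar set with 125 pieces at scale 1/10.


For a self-similar set with N copies scaled by 1/r:
dim_H = log(N)/log(r) = log(125)/log(10)
= 4.828314/2.302585
= 2.09691


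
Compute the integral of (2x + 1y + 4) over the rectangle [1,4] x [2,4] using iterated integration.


By Fubini, integrate in x first, then y.
Step 1: Fix y, integrate over x in [1,4]:
  integral(2x + 1y + 4, x=1..4)
  = 2*(4^2 - 1^2)/2 + (1y + 4)*(4 - 1)
  = 15 + (1y + 4)*3
  = 15 + 3y + 12
  = 27 + 3y
Step 2: Integrate over y in [2,4]:
  integral(27 + 3y, y=2..4)
  = 27*2 + 3*(4^2 - 2^2)/2
  = 54 + 18
  = 72


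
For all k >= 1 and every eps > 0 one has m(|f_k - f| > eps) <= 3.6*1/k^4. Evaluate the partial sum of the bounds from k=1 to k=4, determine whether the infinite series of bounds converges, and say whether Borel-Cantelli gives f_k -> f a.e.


Step 1: List the terms 3.6*1/k^4 for k = 1 to 4:
  k=1: 3.6
  k=2: 0.225
  k=3: 0.044444
  k=4: 0.014063
Step 2: Partial sum = 3.6 + 0.225 + 0.044444 + 0.014063
     = 3.883507
Step 3: The full series sum_(k>=1) 3.6*1/k^4 converges (p-series with p = 4 > 1; a constant multiple of a convergent series converges).
Step 4: Fix eps > 0. Since sum_k m(|f_k - f| > eps) < infinity, the Borel-Cantelli lemma gives
        m(limsup_k {|f_k - f| > eps}) = 0, i.e. for a.e. x, |f_k(x) - f(x)| <= eps for all large k.
        Applying this with eps = 1/j for j = 1, 2, ... and intersecting the countably many full-measure sets,
        for a.e. x we get limsup_k |f_k(x) - f(x)| <= 1/j for every j, hence f_k -> f almost everywhere.
Conclusion: series converges; Borel-Cantelli yields f_k -> f a.e.


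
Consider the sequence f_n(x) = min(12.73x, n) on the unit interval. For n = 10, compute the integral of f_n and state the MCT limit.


f(x) = 12.73x on [0,1]; f_n(x) = min(12.73x, n). At n = 10:
Step 1: f(x) reaches 10 at x = 10/12.73 = 0.785546
Step 2: integral(f_10) = integral(12.73x, 0, 0.785546) + integral(10, 0.785546, 1)
       = 12.73*0.785546^2/2 + 10*(1 - 0.785546)
       = 3.92773 + 2.14454
       = 6.07227
Step 3: As n -> infinity, f_n increases to f, so by MCT integral(f_n) -> integral(f) = 12.73/2 = 6.365.
Convergence: integral(f_10) = 6.07227 -> 6.365 as n -> infinity


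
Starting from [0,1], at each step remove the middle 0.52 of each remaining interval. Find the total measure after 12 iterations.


Step 1: At each step, fraction remaining = 1 - 0.52 = 0.48
Step 2: After 12 steps, measure = (0.48)^12
Result = 1.495873e-04


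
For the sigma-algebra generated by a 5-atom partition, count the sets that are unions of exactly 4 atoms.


Each element of F is a union of some subset of the 5 atoms.
Elements that are unions of exactly 4 atoms correspond to 4-element subsets of the 5 atoms.
Count = C(5, 4) = 5! / (4! * 1!) = 5.


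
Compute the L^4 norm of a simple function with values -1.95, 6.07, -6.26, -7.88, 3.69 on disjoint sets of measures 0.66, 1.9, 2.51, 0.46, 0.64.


Step 1: Compute |f_i|^4 for each value:
  |-1.95|^4 = 14.459006
  |6.07|^4 = 1357.546656
  |-6.26|^4 = 1535.667994
  |-7.88|^4 = 3855.714511
  |3.69|^4 = 185.398179
Step 2: Multiply by measures and sum:
  14.459006 * 0.66 = 9.542944
  1357.546656 * 1.9 = 2579.338646
  1535.667994 * 2.51 = 3854.526664
  3855.714511 * 0.46 = 1773.628675
  185.398179 * 0.64 = 118.654835
Sum = 9.542944 + 2579.338646 + 3854.526664 + 1773.628675 + 118.654835 = 8335.691765
Step 3: Take the p-th root:
||f||_4 = (8335.691765)^(1/4) = 9.555104


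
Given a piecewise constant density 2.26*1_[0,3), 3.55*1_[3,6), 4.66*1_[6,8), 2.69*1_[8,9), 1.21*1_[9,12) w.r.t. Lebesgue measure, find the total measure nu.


Integrate each piece of the Radon-Nikodym derivative:
Step 1: integral_0^3 2.26 dx = 2.26*(3-0) = 2.26*3 = 6.78
Step 2: integral_3^6 3.55 dx = 3.55*(6-3) = 3.55*3 = 10.65
Step 3: integral_6^8 4.66 dx = 4.66*(8-6) = 4.66*2 = 9.32
Step 4: integral_8^9 2.69 dx = 2.69*(9-8) = 2.69*1 = 2.69
Step 5: integral_9^12 1.21 dx = 1.21*(12-9) = 1.21*3 = 3.63
Total: 6.78 + 10.65 + 9.32 + 2.69 + 3.63 = 33.07


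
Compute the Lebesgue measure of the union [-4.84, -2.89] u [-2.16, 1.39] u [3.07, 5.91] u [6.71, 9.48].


For pairwise disjoint intervals, m(union) = sum of lengths.
= (-2.89 - -4.84) + (1.39 - -2.16) + (5.91 - 3.07) + (9.48 - 6.71)
= 1.95 + 3.55 + 2.84 + 2.77
= 11.11


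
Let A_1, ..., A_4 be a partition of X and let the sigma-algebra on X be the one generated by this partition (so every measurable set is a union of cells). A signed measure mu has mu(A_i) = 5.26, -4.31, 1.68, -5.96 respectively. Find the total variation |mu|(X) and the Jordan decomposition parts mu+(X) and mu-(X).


Step 1: Every measurable set is a union of atoms (the cells / points), so a Hahn decomposition is
  obtained by grouping atoms by sign: P = union of atoms with mu > 0, N = union of the remaining atoms.
  Atoms in P (indices): 1, 3;  atoms in N (indices): 2, 4
  Positive values: 5.26, 1.68
  Negative values: -4.31, -5.96
Step 2: mu+(X) = mu(P) = sum of positive atom values = 6.94
Step 3: mu-(X) = -mu(N) = sum of |negative atom values| = 10.27
Step 4: |mu|(X) = mu+(X) + mu-(X) = 6.94 + 10.27 = 17.21


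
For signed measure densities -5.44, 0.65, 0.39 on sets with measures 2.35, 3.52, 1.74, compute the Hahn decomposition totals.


Step 1: Compute signed measure on each set:
  Set 1: -5.44 * 2.35 = -12.784
  Set 2: 0.65 * 3.52 = 2.288
  Set 3: 0.39 * 1.74 = 0.6786
Step 2: Total signed measure = (-12.784) + (2.288) + (0.6786)
     = -9.8174
Step 3: Positive part mu+(X) = sum of positive contributions = 2.9666
Step 4: Negative part mu-(X) = |sum of negative contributions| = 12.784
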